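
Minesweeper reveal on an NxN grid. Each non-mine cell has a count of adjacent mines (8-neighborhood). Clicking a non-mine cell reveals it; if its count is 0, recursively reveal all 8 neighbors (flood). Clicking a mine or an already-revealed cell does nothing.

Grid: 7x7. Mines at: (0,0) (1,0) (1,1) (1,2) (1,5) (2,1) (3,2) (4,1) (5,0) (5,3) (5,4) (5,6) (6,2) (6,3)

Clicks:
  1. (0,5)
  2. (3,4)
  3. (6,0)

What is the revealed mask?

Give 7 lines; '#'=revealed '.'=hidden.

Click 1 (0,5) count=1: revealed 1 new [(0,5)] -> total=1
Click 2 (3,4) count=0: revealed 12 new [(2,3) (2,4) (2,5) (2,6) (3,3) (3,4) (3,5) (3,6) (4,3) (4,4) (4,5) (4,6)] -> total=13
Click 3 (6,0) count=1: revealed 1 new [(6,0)] -> total=14

Answer: .....#.
.......
...####
...####
...####
.......
#......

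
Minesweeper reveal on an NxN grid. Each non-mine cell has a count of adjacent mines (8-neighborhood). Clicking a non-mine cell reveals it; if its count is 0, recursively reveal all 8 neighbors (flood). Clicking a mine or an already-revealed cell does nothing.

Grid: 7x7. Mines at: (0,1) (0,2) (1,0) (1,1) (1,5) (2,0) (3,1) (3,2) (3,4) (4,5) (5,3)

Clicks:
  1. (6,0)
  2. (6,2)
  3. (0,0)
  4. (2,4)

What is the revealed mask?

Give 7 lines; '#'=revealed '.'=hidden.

Click 1 (6,0) count=0: revealed 9 new [(4,0) (4,1) (4,2) (5,0) (5,1) (5,2) (6,0) (6,1) (6,2)] -> total=9
Click 2 (6,2) count=1: revealed 0 new [(none)] -> total=9
Click 3 (0,0) count=3: revealed 1 new [(0,0)] -> total=10
Click 4 (2,4) count=2: revealed 1 new [(2,4)] -> total=11

Answer: #......
.......
....#..
.......
###....
###....
###....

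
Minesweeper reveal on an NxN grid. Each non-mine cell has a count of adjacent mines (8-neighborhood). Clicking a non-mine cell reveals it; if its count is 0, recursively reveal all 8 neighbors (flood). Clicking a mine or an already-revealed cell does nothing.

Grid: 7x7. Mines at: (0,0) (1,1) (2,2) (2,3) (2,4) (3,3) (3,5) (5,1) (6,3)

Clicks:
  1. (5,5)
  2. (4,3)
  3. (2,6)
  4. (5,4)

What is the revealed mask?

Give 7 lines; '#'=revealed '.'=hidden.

Answer: .......
.......
......#
.......
...####
....###
....###

Derivation:
Click 1 (5,5) count=0: revealed 9 new [(4,4) (4,5) (4,6) (5,4) (5,5) (5,6) (6,4) (6,5) (6,6)] -> total=9
Click 2 (4,3) count=1: revealed 1 new [(4,3)] -> total=10
Click 3 (2,6) count=1: revealed 1 new [(2,6)] -> total=11
Click 4 (5,4) count=1: revealed 0 new [(none)] -> total=11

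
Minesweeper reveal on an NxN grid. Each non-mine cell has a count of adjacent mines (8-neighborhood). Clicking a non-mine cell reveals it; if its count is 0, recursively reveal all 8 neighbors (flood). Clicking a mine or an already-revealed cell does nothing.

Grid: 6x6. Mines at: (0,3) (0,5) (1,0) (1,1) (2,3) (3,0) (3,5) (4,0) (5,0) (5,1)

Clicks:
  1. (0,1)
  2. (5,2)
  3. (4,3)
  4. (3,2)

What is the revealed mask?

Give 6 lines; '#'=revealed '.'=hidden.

Click 1 (0,1) count=2: revealed 1 new [(0,1)] -> total=1
Click 2 (5,2) count=1: revealed 1 new [(5,2)] -> total=2
Click 3 (4,3) count=0: revealed 10 new [(3,2) (3,3) (3,4) (4,2) (4,3) (4,4) (4,5) (5,3) (5,4) (5,5)] -> total=12
Click 4 (3,2) count=1: revealed 0 new [(none)] -> total=12

Answer: .#....
......
......
..###.
..####
..####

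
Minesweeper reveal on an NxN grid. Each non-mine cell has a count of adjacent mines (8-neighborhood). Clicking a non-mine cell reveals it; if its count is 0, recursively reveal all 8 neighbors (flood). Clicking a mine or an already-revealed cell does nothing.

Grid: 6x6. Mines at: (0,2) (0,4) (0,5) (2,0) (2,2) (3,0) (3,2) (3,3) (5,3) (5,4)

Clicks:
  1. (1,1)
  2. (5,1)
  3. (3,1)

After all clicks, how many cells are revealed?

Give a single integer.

Answer: 8

Derivation:
Click 1 (1,1) count=3: revealed 1 new [(1,1)] -> total=1
Click 2 (5,1) count=0: revealed 6 new [(4,0) (4,1) (4,2) (5,0) (5,1) (5,2)] -> total=7
Click 3 (3,1) count=4: revealed 1 new [(3,1)] -> total=8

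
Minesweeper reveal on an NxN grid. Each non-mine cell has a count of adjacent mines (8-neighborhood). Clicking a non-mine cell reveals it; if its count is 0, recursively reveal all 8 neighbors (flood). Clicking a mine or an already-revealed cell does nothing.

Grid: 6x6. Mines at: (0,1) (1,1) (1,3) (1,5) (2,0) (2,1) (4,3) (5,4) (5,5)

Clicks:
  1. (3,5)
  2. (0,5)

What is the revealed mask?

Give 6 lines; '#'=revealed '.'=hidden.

Answer: .....#
......
....##
....##
....##
......

Derivation:
Click 1 (3,5) count=0: revealed 6 new [(2,4) (2,5) (3,4) (3,5) (4,4) (4,5)] -> total=6
Click 2 (0,5) count=1: revealed 1 new [(0,5)] -> total=7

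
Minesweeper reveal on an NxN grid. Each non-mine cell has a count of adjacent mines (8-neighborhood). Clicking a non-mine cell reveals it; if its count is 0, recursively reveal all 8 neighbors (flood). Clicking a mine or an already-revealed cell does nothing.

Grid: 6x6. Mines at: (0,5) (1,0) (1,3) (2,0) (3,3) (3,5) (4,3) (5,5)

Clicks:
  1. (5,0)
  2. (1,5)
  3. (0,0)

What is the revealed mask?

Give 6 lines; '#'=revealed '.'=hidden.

Answer: #.....
.....#
......
###...
###...
###...

Derivation:
Click 1 (5,0) count=0: revealed 9 new [(3,0) (3,1) (3,2) (4,0) (4,1) (4,2) (5,0) (5,1) (5,2)] -> total=9
Click 2 (1,5) count=1: revealed 1 new [(1,5)] -> total=10
Click 3 (0,0) count=1: revealed 1 new [(0,0)] -> total=11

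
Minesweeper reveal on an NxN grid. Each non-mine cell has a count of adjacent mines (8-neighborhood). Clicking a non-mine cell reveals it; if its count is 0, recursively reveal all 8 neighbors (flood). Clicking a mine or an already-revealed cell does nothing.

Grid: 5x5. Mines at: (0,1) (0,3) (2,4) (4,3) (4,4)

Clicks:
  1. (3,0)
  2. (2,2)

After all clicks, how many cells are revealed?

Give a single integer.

Click 1 (3,0) count=0: revealed 15 new [(1,0) (1,1) (1,2) (1,3) (2,0) (2,1) (2,2) (2,3) (3,0) (3,1) (3,2) (3,3) (4,0) (4,1) (4,2)] -> total=15
Click 2 (2,2) count=0: revealed 0 new [(none)] -> total=15

Answer: 15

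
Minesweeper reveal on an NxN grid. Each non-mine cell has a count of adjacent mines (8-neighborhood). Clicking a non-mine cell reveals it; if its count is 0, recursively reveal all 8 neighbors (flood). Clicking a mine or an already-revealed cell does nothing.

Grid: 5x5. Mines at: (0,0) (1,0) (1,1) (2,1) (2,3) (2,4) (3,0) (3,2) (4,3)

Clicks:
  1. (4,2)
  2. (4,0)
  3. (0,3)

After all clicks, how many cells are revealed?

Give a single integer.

Answer: 8

Derivation:
Click 1 (4,2) count=2: revealed 1 new [(4,2)] -> total=1
Click 2 (4,0) count=1: revealed 1 new [(4,0)] -> total=2
Click 3 (0,3) count=0: revealed 6 new [(0,2) (0,3) (0,4) (1,2) (1,3) (1,4)] -> total=8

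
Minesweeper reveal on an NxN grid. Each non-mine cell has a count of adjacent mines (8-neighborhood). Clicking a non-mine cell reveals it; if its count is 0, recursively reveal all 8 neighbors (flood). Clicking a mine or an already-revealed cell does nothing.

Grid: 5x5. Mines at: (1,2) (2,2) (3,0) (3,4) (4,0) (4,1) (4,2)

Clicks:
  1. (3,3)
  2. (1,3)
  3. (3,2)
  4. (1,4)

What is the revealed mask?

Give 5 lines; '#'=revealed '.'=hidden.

Answer: ...##
...##
...##
..##.
.....

Derivation:
Click 1 (3,3) count=3: revealed 1 new [(3,3)] -> total=1
Click 2 (1,3) count=2: revealed 1 new [(1,3)] -> total=2
Click 3 (3,2) count=3: revealed 1 new [(3,2)] -> total=3
Click 4 (1,4) count=0: revealed 5 new [(0,3) (0,4) (1,4) (2,3) (2,4)] -> total=8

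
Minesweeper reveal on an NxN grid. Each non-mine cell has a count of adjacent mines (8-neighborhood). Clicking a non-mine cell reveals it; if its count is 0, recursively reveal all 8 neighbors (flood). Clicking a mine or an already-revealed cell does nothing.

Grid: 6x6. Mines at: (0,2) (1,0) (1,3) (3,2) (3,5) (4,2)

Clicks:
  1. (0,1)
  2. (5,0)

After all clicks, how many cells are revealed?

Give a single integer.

Click 1 (0,1) count=2: revealed 1 new [(0,1)] -> total=1
Click 2 (5,0) count=0: revealed 8 new [(2,0) (2,1) (3,0) (3,1) (4,0) (4,1) (5,0) (5,1)] -> total=9

Answer: 9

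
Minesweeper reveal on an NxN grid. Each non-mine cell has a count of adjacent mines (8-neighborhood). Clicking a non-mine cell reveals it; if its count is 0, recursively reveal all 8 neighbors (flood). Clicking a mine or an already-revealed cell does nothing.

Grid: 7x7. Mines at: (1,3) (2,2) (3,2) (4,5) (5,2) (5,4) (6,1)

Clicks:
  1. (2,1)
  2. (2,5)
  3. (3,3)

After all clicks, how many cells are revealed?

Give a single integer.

Click 1 (2,1) count=2: revealed 1 new [(2,1)] -> total=1
Click 2 (2,5) count=0: revealed 12 new [(0,4) (0,5) (0,6) (1,4) (1,5) (1,6) (2,4) (2,5) (2,6) (3,4) (3,5) (3,6)] -> total=13
Click 3 (3,3) count=2: revealed 1 new [(3,3)] -> total=14

Answer: 14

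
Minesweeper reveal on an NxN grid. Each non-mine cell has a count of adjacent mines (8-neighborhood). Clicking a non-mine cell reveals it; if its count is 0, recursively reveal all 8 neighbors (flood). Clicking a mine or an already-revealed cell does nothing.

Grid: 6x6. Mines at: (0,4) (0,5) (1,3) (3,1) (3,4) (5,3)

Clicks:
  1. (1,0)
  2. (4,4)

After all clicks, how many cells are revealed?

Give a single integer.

Click 1 (1,0) count=0: revealed 9 new [(0,0) (0,1) (0,2) (1,0) (1,1) (1,2) (2,0) (2,1) (2,2)] -> total=9
Click 2 (4,4) count=2: revealed 1 new [(4,4)] -> total=10

Answer: 10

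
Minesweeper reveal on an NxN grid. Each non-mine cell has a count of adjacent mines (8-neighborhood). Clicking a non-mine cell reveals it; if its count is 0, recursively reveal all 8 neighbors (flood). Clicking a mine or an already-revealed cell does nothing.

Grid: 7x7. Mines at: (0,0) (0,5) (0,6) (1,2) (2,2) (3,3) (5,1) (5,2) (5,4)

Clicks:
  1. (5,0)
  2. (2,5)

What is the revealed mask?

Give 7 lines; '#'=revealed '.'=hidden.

Answer: .......
....###
....###
....###
....###
#....##
.....##

Derivation:
Click 1 (5,0) count=1: revealed 1 new [(5,0)] -> total=1
Click 2 (2,5) count=0: revealed 16 new [(1,4) (1,5) (1,6) (2,4) (2,5) (2,6) (3,4) (3,5) (3,6) (4,4) (4,5) (4,6) (5,5) (5,6) (6,5) (6,6)] -> total=17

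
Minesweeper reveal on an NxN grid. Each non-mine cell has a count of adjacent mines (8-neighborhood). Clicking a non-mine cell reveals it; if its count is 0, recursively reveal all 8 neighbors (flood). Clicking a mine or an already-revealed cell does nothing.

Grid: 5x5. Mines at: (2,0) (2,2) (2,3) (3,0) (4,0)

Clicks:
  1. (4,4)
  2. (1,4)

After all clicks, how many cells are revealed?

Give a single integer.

Click 1 (4,4) count=0: revealed 8 new [(3,1) (3,2) (3,3) (3,4) (4,1) (4,2) (4,3) (4,4)] -> total=8
Click 2 (1,4) count=1: revealed 1 new [(1,4)] -> total=9

Answer: 9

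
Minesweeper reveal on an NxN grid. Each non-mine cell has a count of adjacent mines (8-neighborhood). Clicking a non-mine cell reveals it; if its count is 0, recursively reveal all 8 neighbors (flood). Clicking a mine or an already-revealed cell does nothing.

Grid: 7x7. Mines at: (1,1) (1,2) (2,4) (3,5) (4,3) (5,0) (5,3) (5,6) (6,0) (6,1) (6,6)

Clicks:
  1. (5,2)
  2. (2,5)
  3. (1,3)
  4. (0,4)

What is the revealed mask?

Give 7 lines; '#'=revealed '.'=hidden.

Answer: ...####
...####
.....##
.......
.......
..#....
.......

Derivation:
Click 1 (5,2) count=3: revealed 1 new [(5,2)] -> total=1
Click 2 (2,5) count=2: revealed 1 new [(2,5)] -> total=2
Click 3 (1,3) count=2: revealed 1 new [(1,3)] -> total=3
Click 4 (0,4) count=0: revealed 8 new [(0,3) (0,4) (0,5) (0,6) (1,4) (1,5) (1,6) (2,6)] -> total=11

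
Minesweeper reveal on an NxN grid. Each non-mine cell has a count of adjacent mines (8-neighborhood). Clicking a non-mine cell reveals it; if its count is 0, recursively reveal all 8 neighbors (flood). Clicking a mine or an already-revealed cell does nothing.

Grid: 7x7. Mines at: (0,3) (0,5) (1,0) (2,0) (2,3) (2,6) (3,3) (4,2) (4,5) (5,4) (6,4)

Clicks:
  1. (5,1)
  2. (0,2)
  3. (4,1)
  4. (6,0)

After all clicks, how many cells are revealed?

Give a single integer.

Answer: 13

Derivation:
Click 1 (5,1) count=1: revealed 1 new [(5,1)] -> total=1
Click 2 (0,2) count=1: revealed 1 new [(0,2)] -> total=2
Click 3 (4,1) count=1: revealed 1 new [(4,1)] -> total=3
Click 4 (6,0) count=0: revealed 10 new [(3,0) (3,1) (4,0) (5,0) (5,2) (5,3) (6,0) (6,1) (6,2) (6,3)] -> total=13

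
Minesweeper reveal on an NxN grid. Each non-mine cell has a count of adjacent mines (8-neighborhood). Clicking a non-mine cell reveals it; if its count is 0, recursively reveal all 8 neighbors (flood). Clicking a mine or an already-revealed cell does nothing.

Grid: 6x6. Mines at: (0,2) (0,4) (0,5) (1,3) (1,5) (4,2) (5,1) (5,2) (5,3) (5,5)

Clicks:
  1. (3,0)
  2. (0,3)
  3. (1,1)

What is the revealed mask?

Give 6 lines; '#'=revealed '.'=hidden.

Click 1 (3,0) count=0: revealed 13 new [(0,0) (0,1) (1,0) (1,1) (1,2) (2,0) (2,1) (2,2) (3,0) (3,1) (3,2) (4,0) (4,1)] -> total=13
Click 2 (0,3) count=3: revealed 1 new [(0,3)] -> total=14
Click 3 (1,1) count=1: revealed 0 new [(none)] -> total=14

Answer: ##.#..
###...
###...
###...
##....
......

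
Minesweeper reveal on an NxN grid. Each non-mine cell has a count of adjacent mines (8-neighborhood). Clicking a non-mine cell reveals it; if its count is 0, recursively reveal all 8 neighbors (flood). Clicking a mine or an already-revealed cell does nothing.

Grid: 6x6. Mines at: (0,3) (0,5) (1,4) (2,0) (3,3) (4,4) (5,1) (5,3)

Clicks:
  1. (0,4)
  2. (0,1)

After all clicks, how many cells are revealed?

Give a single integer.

Click 1 (0,4) count=3: revealed 1 new [(0,4)] -> total=1
Click 2 (0,1) count=0: revealed 6 new [(0,0) (0,1) (0,2) (1,0) (1,1) (1,2)] -> total=7

Answer: 7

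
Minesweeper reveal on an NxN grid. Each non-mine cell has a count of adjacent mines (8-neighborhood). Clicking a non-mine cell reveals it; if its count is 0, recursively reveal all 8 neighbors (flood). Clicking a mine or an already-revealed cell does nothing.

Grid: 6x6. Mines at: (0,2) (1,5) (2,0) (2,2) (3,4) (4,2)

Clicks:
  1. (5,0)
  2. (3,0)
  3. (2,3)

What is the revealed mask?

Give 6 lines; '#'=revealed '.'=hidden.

Answer: ......
......
...#..
##....
##....
##....

Derivation:
Click 1 (5,0) count=0: revealed 6 new [(3,0) (3,1) (4,0) (4,1) (5,0) (5,1)] -> total=6
Click 2 (3,0) count=1: revealed 0 new [(none)] -> total=6
Click 3 (2,3) count=2: revealed 1 new [(2,3)] -> total=7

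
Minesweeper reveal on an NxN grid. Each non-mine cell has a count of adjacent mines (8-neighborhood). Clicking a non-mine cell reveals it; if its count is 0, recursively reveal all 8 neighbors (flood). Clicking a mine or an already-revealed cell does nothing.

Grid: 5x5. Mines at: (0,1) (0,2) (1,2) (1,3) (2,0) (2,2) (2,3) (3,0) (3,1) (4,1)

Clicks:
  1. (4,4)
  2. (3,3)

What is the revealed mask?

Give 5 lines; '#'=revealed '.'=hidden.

Answer: .....
.....
.....
..###
..###

Derivation:
Click 1 (4,4) count=0: revealed 6 new [(3,2) (3,3) (3,4) (4,2) (4,3) (4,4)] -> total=6
Click 2 (3,3) count=2: revealed 0 new [(none)] -> total=6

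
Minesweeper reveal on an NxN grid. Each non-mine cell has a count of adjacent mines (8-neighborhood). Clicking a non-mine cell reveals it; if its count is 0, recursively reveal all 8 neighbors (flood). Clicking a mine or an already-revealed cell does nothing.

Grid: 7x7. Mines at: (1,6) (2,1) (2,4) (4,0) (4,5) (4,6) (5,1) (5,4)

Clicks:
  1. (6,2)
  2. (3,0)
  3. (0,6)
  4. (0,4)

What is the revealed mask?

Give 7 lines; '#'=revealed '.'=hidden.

Answer: #######
######.
.......
#......
.......
.......
..#....

Derivation:
Click 1 (6,2) count=1: revealed 1 new [(6,2)] -> total=1
Click 2 (3,0) count=2: revealed 1 new [(3,0)] -> total=2
Click 3 (0,6) count=1: revealed 1 new [(0,6)] -> total=3
Click 4 (0,4) count=0: revealed 12 new [(0,0) (0,1) (0,2) (0,3) (0,4) (0,5) (1,0) (1,1) (1,2) (1,3) (1,4) (1,5)] -> total=15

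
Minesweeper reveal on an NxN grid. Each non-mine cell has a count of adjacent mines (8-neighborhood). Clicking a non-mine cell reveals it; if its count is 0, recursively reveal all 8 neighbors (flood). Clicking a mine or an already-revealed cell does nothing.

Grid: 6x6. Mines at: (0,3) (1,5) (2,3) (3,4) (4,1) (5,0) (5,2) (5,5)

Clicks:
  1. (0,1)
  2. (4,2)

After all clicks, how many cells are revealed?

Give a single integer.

Answer: 13

Derivation:
Click 1 (0,1) count=0: revealed 12 new [(0,0) (0,1) (0,2) (1,0) (1,1) (1,2) (2,0) (2,1) (2,2) (3,0) (3,1) (3,2)] -> total=12
Click 2 (4,2) count=2: revealed 1 new [(4,2)] -> total=13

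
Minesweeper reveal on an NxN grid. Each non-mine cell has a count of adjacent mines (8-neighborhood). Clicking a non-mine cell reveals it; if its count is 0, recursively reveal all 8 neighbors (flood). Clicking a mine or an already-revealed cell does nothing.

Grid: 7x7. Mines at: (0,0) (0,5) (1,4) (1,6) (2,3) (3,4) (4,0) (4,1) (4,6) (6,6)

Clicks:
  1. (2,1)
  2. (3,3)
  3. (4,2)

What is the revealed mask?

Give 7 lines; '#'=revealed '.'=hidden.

Click 1 (2,1) count=0: revealed 9 new [(1,0) (1,1) (1,2) (2,0) (2,1) (2,2) (3,0) (3,1) (3,2)] -> total=9
Click 2 (3,3) count=2: revealed 1 new [(3,3)] -> total=10
Click 3 (4,2) count=1: revealed 1 new [(4,2)] -> total=11

Answer: .......
###....
###....
####...
..#....
.......
.......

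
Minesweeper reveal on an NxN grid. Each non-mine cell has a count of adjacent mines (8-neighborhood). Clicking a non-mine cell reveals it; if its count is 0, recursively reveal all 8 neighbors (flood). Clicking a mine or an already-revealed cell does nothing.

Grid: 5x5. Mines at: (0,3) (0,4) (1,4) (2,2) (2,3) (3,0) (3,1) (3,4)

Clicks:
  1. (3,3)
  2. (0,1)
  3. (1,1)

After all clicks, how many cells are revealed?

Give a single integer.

Click 1 (3,3) count=3: revealed 1 new [(3,3)] -> total=1
Click 2 (0,1) count=0: revealed 8 new [(0,0) (0,1) (0,2) (1,0) (1,1) (1,2) (2,0) (2,1)] -> total=9
Click 3 (1,1) count=1: revealed 0 new [(none)] -> total=9

Answer: 9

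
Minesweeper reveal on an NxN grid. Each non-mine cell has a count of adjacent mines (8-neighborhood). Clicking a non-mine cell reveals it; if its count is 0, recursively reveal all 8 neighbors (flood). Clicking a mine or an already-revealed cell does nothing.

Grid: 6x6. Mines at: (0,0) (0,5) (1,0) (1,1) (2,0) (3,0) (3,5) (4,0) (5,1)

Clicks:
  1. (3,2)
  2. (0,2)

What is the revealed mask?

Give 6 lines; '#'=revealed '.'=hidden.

Click 1 (3,2) count=0: revealed 23 new [(0,2) (0,3) (0,4) (1,2) (1,3) (1,4) (2,1) (2,2) (2,3) (2,4) (3,1) (3,2) (3,3) (3,4) (4,1) (4,2) (4,3) (4,4) (4,5) (5,2) (5,3) (5,4) (5,5)] -> total=23
Click 2 (0,2) count=1: revealed 0 new [(none)] -> total=23

Answer: ..###.
..###.
.####.
.####.
.#####
..####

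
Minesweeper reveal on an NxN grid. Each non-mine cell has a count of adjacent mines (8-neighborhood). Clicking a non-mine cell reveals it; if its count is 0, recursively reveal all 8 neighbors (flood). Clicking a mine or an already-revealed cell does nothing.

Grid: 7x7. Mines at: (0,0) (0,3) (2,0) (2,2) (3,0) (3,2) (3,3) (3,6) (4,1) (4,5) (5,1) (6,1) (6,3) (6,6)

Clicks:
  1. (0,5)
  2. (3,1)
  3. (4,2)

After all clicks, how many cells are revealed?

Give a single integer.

Click 1 (0,5) count=0: revealed 9 new [(0,4) (0,5) (0,6) (1,4) (1,5) (1,6) (2,4) (2,5) (2,6)] -> total=9
Click 2 (3,1) count=5: revealed 1 new [(3,1)] -> total=10
Click 3 (4,2) count=4: revealed 1 new [(4,2)] -> total=11

Answer: 11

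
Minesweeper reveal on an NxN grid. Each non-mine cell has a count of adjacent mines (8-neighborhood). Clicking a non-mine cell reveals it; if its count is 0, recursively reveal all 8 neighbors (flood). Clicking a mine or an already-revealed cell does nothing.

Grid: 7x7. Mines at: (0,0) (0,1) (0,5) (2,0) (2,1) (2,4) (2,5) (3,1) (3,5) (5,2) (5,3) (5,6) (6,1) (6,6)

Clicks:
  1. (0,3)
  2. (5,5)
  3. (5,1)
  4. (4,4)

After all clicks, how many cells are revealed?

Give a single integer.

Answer: 9

Derivation:
Click 1 (0,3) count=0: revealed 6 new [(0,2) (0,3) (0,4) (1,2) (1,3) (1,4)] -> total=6
Click 2 (5,5) count=2: revealed 1 new [(5,5)] -> total=7
Click 3 (5,1) count=2: revealed 1 new [(5,1)] -> total=8
Click 4 (4,4) count=2: revealed 1 new [(4,4)] -> total=9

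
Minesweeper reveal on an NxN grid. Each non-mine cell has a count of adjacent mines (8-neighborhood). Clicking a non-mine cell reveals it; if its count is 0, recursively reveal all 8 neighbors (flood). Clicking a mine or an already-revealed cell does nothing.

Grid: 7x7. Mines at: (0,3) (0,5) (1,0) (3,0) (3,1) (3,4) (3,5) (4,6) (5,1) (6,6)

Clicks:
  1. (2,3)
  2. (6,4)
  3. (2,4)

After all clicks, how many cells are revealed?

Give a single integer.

Answer: 14

Derivation:
Click 1 (2,3) count=1: revealed 1 new [(2,3)] -> total=1
Click 2 (6,4) count=0: revealed 12 new [(4,2) (4,3) (4,4) (4,5) (5,2) (5,3) (5,4) (5,5) (6,2) (6,3) (6,4) (6,5)] -> total=13
Click 3 (2,4) count=2: revealed 1 new [(2,4)] -> total=14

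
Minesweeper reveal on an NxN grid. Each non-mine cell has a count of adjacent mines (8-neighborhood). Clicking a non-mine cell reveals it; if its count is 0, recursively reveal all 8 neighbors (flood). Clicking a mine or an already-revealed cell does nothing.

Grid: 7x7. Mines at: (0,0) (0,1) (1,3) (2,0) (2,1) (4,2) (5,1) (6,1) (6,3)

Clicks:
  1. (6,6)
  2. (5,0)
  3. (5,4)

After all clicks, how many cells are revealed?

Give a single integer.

Click 1 (6,6) count=0: revealed 25 new [(0,4) (0,5) (0,6) (1,4) (1,5) (1,6) (2,3) (2,4) (2,5) (2,6) (3,3) (3,4) (3,5) (3,6) (4,3) (4,4) (4,5) (4,6) (5,3) (5,4) (5,5) (5,6) (6,4) (6,5) (6,6)] -> total=25
Click 2 (5,0) count=2: revealed 1 new [(5,0)] -> total=26
Click 3 (5,4) count=1: revealed 0 new [(none)] -> total=26

Answer: 26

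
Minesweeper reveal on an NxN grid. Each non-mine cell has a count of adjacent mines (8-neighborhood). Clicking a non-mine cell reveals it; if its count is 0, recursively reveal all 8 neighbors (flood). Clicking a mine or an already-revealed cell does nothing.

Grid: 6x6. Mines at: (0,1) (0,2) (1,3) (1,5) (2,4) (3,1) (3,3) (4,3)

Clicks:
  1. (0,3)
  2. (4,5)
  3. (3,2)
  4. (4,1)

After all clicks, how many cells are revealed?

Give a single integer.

Answer: 9

Derivation:
Click 1 (0,3) count=2: revealed 1 new [(0,3)] -> total=1
Click 2 (4,5) count=0: revealed 6 new [(3,4) (3,5) (4,4) (4,5) (5,4) (5,5)] -> total=7
Click 3 (3,2) count=3: revealed 1 new [(3,2)] -> total=8
Click 4 (4,1) count=1: revealed 1 new [(4,1)] -> total=9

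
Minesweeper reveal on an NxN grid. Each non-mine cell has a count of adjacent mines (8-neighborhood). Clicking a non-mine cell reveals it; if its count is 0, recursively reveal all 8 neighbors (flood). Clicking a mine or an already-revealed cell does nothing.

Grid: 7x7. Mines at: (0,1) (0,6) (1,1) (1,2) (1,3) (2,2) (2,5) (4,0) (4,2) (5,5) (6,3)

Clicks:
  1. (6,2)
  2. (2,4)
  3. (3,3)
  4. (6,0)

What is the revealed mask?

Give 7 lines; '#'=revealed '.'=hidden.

Answer: .......
.......
....#..
...#...
.......
###....
###....

Derivation:
Click 1 (6,2) count=1: revealed 1 new [(6,2)] -> total=1
Click 2 (2,4) count=2: revealed 1 new [(2,4)] -> total=2
Click 3 (3,3) count=2: revealed 1 new [(3,3)] -> total=3
Click 4 (6,0) count=0: revealed 5 new [(5,0) (5,1) (5,2) (6,0) (6,1)] -> total=8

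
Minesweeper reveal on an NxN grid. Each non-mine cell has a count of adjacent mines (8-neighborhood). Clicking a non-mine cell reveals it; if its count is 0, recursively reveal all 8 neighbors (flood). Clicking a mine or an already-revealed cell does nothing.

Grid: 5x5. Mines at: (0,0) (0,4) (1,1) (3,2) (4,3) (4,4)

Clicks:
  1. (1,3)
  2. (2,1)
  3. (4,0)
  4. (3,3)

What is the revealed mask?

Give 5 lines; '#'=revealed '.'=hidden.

Answer: .....
...#.
##...
##.#.
##...

Derivation:
Click 1 (1,3) count=1: revealed 1 new [(1,3)] -> total=1
Click 2 (2,1) count=2: revealed 1 new [(2,1)] -> total=2
Click 3 (4,0) count=0: revealed 5 new [(2,0) (3,0) (3,1) (4,0) (4,1)] -> total=7
Click 4 (3,3) count=3: revealed 1 new [(3,3)] -> total=8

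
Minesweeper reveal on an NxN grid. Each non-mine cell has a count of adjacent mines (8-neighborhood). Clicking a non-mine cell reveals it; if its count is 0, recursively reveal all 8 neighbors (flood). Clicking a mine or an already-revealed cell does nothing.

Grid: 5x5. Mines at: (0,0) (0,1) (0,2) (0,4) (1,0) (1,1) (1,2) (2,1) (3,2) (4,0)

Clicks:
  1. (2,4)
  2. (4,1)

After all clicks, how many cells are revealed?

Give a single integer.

Click 1 (2,4) count=0: revealed 8 new [(1,3) (1,4) (2,3) (2,4) (3,3) (3,4) (4,3) (4,4)] -> total=8
Click 2 (4,1) count=2: revealed 1 new [(4,1)] -> total=9

Answer: 9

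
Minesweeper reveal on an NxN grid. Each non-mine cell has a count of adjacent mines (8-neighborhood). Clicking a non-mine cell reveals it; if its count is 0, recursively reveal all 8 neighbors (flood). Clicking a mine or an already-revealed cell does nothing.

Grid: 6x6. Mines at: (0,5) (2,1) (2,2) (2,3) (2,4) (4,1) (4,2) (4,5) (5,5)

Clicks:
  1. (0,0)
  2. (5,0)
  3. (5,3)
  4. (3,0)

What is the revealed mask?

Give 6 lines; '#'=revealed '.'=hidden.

Answer: #####.
#####.
......
#.....
......
#..#..

Derivation:
Click 1 (0,0) count=0: revealed 10 new [(0,0) (0,1) (0,2) (0,3) (0,4) (1,0) (1,1) (1,2) (1,3) (1,4)] -> total=10
Click 2 (5,0) count=1: revealed 1 new [(5,0)] -> total=11
Click 3 (5,3) count=1: revealed 1 new [(5,3)] -> total=12
Click 4 (3,0) count=2: revealed 1 new [(3,0)] -> total=13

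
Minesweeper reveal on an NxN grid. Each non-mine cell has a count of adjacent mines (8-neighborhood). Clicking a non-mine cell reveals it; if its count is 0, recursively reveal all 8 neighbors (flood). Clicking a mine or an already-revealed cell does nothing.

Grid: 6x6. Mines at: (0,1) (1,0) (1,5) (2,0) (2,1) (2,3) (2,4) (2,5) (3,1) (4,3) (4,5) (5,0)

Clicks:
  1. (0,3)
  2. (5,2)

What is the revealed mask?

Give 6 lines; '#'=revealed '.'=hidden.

Answer: ..###.
..###.
......
......
......
..#...

Derivation:
Click 1 (0,3) count=0: revealed 6 new [(0,2) (0,3) (0,4) (1,2) (1,3) (1,4)] -> total=6
Click 2 (5,2) count=1: revealed 1 new [(5,2)] -> total=7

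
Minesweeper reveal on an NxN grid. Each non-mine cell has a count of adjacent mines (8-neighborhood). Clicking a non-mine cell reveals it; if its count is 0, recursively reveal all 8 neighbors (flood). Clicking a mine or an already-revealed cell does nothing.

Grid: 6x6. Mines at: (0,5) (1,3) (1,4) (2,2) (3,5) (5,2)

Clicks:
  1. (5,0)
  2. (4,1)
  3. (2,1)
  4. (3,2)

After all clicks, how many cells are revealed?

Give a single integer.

Answer: 15

Derivation:
Click 1 (5,0) count=0: revealed 14 new [(0,0) (0,1) (0,2) (1,0) (1,1) (1,2) (2,0) (2,1) (3,0) (3,1) (4,0) (4,1) (5,0) (5,1)] -> total=14
Click 2 (4,1) count=1: revealed 0 new [(none)] -> total=14
Click 3 (2,1) count=1: revealed 0 new [(none)] -> total=14
Click 4 (3,2) count=1: revealed 1 new [(3,2)] -> total=15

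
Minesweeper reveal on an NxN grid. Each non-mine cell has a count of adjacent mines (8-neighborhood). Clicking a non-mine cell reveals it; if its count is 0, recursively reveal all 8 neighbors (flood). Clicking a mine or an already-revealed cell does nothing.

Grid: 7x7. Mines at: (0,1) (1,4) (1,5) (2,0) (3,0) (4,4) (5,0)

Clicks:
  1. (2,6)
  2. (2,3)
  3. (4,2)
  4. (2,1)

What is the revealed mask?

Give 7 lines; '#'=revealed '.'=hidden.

Answer: .......
.###...
.###.##
.###.##
.###.##
.######
.######

Derivation:
Click 1 (2,6) count=1: revealed 1 new [(2,6)] -> total=1
Click 2 (2,3) count=1: revealed 1 new [(2,3)] -> total=2
Click 3 (4,2) count=0: revealed 28 new [(1,1) (1,2) (1,3) (2,1) (2,2) (2,5) (3,1) (3,2) (3,3) (3,5) (3,6) (4,1) (4,2) (4,3) (4,5) (4,6) (5,1) (5,2) (5,3) (5,4) (5,5) (5,6) (6,1) (6,2) (6,3) (6,4) (6,5) (6,6)] -> total=30
Click 4 (2,1) count=2: revealed 0 new [(none)] -> total=30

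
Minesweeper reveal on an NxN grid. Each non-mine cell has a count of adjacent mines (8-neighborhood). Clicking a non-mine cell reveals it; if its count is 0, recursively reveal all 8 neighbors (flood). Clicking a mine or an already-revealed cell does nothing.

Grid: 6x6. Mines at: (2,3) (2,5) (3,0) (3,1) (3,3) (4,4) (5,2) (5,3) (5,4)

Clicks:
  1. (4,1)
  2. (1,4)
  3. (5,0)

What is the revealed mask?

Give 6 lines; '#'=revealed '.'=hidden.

Click 1 (4,1) count=3: revealed 1 new [(4,1)] -> total=1
Click 2 (1,4) count=2: revealed 1 new [(1,4)] -> total=2
Click 3 (5,0) count=0: revealed 3 new [(4,0) (5,0) (5,1)] -> total=5

Answer: ......
....#.
......
......
##....
##....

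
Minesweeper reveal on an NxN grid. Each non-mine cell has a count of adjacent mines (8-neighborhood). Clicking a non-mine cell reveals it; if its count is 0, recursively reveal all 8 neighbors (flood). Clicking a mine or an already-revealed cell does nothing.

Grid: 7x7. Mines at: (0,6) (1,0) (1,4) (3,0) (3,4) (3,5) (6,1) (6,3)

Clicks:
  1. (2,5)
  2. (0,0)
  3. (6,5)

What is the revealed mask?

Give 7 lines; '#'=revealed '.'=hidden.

Answer: #......
.......
.....#.
.......
....###
....###
....###

Derivation:
Click 1 (2,5) count=3: revealed 1 new [(2,5)] -> total=1
Click 2 (0,0) count=1: revealed 1 new [(0,0)] -> total=2
Click 3 (6,5) count=0: revealed 9 new [(4,4) (4,5) (4,6) (5,4) (5,5) (5,6) (6,4) (6,5) (6,6)] -> total=11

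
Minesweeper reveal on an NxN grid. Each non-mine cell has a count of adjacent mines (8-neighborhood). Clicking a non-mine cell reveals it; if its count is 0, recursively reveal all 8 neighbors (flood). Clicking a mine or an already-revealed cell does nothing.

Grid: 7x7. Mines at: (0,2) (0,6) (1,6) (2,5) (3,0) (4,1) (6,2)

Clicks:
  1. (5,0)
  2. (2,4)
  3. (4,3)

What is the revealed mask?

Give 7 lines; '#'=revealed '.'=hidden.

Click 1 (5,0) count=1: revealed 1 new [(5,0)] -> total=1
Click 2 (2,4) count=1: revealed 1 new [(2,4)] -> total=2
Click 3 (4,3) count=0: revealed 27 new [(1,1) (1,2) (1,3) (1,4) (2,1) (2,2) (2,3) (3,1) (3,2) (3,3) (3,4) (3,5) (3,6) (4,2) (4,3) (4,4) (4,5) (4,6) (5,2) (5,3) (5,4) (5,5) (5,6) (6,3) (6,4) (6,5) (6,6)] -> total=29

Answer: .......
.####..
.####..
.######
..#####
#.#####
...####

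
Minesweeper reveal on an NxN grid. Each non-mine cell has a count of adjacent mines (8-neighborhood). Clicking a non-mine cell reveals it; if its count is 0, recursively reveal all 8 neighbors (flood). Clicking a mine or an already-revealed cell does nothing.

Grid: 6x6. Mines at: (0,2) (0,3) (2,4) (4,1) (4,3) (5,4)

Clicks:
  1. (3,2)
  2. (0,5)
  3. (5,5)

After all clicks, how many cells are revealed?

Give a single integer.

Click 1 (3,2) count=2: revealed 1 new [(3,2)] -> total=1
Click 2 (0,5) count=0: revealed 4 new [(0,4) (0,5) (1,4) (1,5)] -> total=5
Click 3 (5,5) count=1: revealed 1 new [(5,5)] -> total=6

Answer: 6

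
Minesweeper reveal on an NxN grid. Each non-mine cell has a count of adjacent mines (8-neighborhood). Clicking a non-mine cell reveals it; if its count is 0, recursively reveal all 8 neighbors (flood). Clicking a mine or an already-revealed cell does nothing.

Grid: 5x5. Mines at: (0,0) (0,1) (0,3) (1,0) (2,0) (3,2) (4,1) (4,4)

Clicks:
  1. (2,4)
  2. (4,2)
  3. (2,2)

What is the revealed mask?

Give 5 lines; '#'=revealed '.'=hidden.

Answer: .....
...##
..###
...##
..#..

Derivation:
Click 1 (2,4) count=0: revealed 6 new [(1,3) (1,4) (2,3) (2,4) (3,3) (3,4)] -> total=6
Click 2 (4,2) count=2: revealed 1 new [(4,2)] -> total=7
Click 3 (2,2) count=1: revealed 1 new [(2,2)] -> total=8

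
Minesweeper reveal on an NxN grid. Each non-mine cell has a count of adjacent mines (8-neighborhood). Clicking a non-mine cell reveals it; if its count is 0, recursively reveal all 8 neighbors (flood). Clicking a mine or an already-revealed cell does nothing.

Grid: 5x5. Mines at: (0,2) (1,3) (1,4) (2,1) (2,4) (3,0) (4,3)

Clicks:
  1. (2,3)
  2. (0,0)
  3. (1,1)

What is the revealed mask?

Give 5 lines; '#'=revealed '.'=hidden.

Answer: ##...
##...
...#.
.....
.....

Derivation:
Click 1 (2,3) count=3: revealed 1 new [(2,3)] -> total=1
Click 2 (0,0) count=0: revealed 4 new [(0,0) (0,1) (1,0) (1,1)] -> total=5
Click 3 (1,1) count=2: revealed 0 new [(none)] -> total=5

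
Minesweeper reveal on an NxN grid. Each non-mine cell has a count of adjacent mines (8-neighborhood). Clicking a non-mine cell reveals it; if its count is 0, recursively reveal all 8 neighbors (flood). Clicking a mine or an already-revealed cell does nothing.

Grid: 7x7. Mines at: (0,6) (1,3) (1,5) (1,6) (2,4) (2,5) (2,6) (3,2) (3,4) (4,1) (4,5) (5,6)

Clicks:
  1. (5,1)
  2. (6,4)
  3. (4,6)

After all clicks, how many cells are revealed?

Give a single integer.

Answer: 16

Derivation:
Click 1 (5,1) count=1: revealed 1 new [(5,1)] -> total=1
Click 2 (6,4) count=0: revealed 14 new [(4,2) (4,3) (4,4) (5,0) (5,2) (5,3) (5,4) (5,5) (6,0) (6,1) (6,2) (6,3) (6,4) (6,5)] -> total=15
Click 3 (4,6) count=2: revealed 1 new [(4,6)] -> total=16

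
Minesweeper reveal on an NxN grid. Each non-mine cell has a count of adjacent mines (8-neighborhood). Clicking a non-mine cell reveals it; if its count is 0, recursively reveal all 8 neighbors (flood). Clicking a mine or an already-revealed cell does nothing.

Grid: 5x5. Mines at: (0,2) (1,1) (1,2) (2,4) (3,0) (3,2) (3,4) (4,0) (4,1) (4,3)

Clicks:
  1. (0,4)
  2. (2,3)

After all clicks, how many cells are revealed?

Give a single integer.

Answer: 5

Derivation:
Click 1 (0,4) count=0: revealed 4 new [(0,3) (0,4) (1,3) (1,4)] -> total=4
Click 2 (2,3) count=4: revealed 1 new [(2,3)] -> total=5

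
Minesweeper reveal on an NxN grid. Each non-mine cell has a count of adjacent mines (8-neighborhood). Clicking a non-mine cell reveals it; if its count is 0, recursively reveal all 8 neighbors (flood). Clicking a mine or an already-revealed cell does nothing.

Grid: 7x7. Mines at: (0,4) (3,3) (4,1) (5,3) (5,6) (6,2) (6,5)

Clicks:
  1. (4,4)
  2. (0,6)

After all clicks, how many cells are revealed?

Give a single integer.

Click 1 (4,4) count=2: revealed 1 new [(4,4)] -> total=1
Click 2 (0,6) count=0: revealed 13 new [(0,5) (0,6) (1,4) (1,5) (1,6) (2,4) (2,5) (2,6) (3,4) (3,5) (3,6) (4,5) (4,6)] -> total=14

Answer: 14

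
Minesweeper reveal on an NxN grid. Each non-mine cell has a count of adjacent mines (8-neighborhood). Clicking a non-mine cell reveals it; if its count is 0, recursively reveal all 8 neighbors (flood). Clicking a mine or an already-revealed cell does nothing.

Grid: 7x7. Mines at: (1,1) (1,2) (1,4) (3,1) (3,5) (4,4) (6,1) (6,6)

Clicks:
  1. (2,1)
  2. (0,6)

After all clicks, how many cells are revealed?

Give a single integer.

Answer: 7

Derivation:
Click 1 (2,1) count=3: revealed 1 new [(2,1)] -> total=1
Click 2 (0,6) count=0: revealed 6 new [(0,5) (0,6) (1,5) (1,6) (2,5) (2,6)] -> total=7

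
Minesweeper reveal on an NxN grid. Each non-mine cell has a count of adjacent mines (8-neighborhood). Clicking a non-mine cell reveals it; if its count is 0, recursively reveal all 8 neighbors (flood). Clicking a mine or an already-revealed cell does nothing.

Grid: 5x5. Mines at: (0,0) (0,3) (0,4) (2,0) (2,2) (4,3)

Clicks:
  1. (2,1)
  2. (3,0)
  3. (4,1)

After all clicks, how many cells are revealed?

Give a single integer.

Answer: 7

Derivation:
Click 1 (2,1) count=2: revealed 1 new [(2,1)] -> total=1
Click 2 (3,0) count=1: revealed 1 new [(3,0)] -> total=2
Click 3 (4,1) count=0: revealed 5 new [(3,1) (3,2) (4,0) (4,1) (4,2)] -> total=7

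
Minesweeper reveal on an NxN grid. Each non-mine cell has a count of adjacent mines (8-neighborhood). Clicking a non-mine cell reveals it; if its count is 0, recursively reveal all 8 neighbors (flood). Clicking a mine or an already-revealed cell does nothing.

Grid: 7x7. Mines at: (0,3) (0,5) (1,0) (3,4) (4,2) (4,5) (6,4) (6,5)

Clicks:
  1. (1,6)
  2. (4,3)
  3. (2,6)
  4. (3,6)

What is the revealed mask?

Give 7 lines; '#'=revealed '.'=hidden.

Click 1 (1,6) count=1: revealed 1 new [(1,6)] -> total=1
Click 2 (4,3) count=2: revealed 1 new [(4,3)] -> total=2
Click 3 (2,6) count=0: revealed 5 new [(1,5) (2,5) (2,6) (3,5) (3,6)] -> total=7
Click 4 (3,6) count=1: revealed 0 new [(none)] -> total=7

Answer: .......
.....##
.....##
.....##
...#...
.......
.......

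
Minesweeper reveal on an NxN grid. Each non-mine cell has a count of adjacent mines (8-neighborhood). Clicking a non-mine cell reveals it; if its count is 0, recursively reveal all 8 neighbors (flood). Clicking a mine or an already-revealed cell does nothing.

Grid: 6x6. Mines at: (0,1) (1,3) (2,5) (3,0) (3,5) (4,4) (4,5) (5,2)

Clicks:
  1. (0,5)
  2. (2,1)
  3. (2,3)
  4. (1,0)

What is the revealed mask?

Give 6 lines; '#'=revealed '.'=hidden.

Answer: ....##
#...##
.#.#..
......
......
......

Derivation:
Click 1 (0,5) count=0: revealed 4 new [(0,4) (0,5) (1,4) (1,5)] -> total=4
Click 2 (2,1) count=1: revealed 1 new [(2,1)] -> total=5
Click 3 (2,3) count=1: revealed 1 new [(2,3)] -> total=6
Click 4 (1,0) count=1: revealed 1 new [(1,0)] -> total=7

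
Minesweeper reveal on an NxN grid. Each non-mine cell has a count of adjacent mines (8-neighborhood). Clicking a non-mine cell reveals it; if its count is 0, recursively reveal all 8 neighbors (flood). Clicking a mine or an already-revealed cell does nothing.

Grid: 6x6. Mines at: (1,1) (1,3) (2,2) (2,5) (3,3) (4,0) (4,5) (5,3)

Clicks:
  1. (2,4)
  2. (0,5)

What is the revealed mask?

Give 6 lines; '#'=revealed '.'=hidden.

Answer: ....##
....##
....#.
......
......
......

Derivation:
Click 1 (2,4) count=3: revealed 1 new [(2,4)] -> total=1
Click 2 (0,5) count=0: revealed 4 new [(0,4) (0,5) (1,4) (1,5)] -> total=5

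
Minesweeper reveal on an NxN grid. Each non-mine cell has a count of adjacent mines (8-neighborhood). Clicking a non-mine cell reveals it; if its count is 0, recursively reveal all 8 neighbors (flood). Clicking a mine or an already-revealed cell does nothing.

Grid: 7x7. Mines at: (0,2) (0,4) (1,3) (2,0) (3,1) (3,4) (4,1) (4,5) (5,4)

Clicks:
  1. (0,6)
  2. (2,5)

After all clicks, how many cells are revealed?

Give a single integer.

Answer: 8

Derivation:
Click 1 (0,6) count=0: revealed 8 new [(0,5) (0,6) (1,5) (1,6) (2,5) (2,6) (3,5) (3,6)] -> total=8
Click 2 (2,5) count=1: revealed 0 new [(none)] -> total=8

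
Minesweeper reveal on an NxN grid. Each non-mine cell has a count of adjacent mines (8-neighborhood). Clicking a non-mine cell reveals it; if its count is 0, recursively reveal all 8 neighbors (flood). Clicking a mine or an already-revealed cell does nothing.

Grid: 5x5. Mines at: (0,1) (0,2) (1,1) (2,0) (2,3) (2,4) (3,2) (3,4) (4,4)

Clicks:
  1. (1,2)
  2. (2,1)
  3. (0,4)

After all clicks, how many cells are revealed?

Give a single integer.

Click 1 (1,2) count=4: revealed 1 new [(1,2)] -> total=1
Click 2 (2,1) count=3: revealed 1 new [(2,1)] -> total=2
Click 3 (0,4) count=0: revealed 4 new [(0,3) (0,4) (1,3) (1,4)] -> total=6

Answer: 6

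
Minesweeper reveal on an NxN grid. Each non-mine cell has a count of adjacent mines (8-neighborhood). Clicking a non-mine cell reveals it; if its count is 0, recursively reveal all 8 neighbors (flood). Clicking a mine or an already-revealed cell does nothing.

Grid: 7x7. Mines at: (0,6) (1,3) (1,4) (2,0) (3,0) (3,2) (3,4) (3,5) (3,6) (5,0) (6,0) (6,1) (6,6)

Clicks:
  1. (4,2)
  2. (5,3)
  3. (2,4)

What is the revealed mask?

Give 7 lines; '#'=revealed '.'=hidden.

Click 1 (4,2) count=1: revealed 1 new [(4,2)] -> total=1
Click 2 (5,3) count=0: revealed 11 new [(4,3) (4,4) (4,5) (5,2) (5,3) (5,4) (5,5) (6,2) (6,3) (6,4) (6,5)] -> total=12
Click 3 (2,4) count=4: revealed 1 new [(2,4)] -> total=13

Answer: .......
.......
....#..
.......
..####.
..####.
..####.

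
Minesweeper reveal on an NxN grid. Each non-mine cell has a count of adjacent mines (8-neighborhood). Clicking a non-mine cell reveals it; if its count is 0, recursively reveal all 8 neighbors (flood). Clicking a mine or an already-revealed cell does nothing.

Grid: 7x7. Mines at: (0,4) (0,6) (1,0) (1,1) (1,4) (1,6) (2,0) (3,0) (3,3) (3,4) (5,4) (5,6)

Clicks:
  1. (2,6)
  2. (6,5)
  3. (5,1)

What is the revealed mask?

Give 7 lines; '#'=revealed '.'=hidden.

Answer: .......
.......
......#
.......
####...
####...
####.#.

Derivation:
Click 1 (2,6) count=1: revealed 1 new [(2,6)] -> total=1
Click 2 (6,5) count=2: revealed 1 new [(6,5)] -> total=2
Click 3 (5,1) count=0: revealed 12 new [(4,0) (4,1) (4,2) (4,3) (5,0) (5,1) (5,2) (5,3) (6,0) (6,1) (6,2) (6,3)] -> total=14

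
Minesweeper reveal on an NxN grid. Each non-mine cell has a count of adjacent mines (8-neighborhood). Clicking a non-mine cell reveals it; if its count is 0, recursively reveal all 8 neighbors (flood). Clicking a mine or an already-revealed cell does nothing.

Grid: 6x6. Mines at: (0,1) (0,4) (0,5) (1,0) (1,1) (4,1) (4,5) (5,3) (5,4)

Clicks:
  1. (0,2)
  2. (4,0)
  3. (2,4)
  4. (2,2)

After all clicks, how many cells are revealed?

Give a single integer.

Click 1 (0,2) count=2: revealed 1 new [(0,2)] -> total=1
Click 2 (4,0) count=1: revealed 1 new [(4,0)] -> total=2
Click 3 (2,4) count=0: revealed 15 new [(1,2) (1,3) (1,4) (1,5) (2,2) (2,3) (2,4) (2,5) (3,2) (3,3) (3,4) (3,5) (4,2) (4,3) (4,4)] -> total=17
Click 4 (2,2) count=1: revealed 0 new [(none)] -> total=17

Answer: 17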